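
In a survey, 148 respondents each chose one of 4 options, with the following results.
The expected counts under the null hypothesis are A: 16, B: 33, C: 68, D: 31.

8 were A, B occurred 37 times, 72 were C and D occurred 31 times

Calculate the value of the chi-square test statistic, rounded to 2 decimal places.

χ² = (8−16)²/16 + (37−33)²/33 + (72−68)²/68 + (31−31)²/31
   = 4.000 + 0.485 + 0.235 + 0.000
Sum = 4.72

4.72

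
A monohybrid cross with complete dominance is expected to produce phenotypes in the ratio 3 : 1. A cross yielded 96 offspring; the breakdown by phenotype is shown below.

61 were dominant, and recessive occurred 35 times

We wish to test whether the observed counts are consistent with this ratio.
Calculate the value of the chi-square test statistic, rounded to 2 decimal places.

Ratio total = 4. Expected counts: 96×3/4 = 72, 96×1/4 = 24.
cat            O        E   (O−E)²/E
dominant      61       72      1.681
recessive     35       24      5.042
Sum = 6.72

6.72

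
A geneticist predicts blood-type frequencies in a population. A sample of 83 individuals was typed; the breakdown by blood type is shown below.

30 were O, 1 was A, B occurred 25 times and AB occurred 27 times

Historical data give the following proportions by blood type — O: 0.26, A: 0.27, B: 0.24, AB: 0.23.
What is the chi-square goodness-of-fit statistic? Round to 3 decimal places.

28.313

Expected counts E_i = n·p_i: 83×0.26 = 21.58, 83×0.27 = 22.41, 83×0.24 = 19.92, 83×0.23 = 19.09.
cat         O        E   (O−E)²/E
O          30    21.58     3.2853
A           1    22.41    20.4546
B          25    19.92     1.2955
AB         27    19.09     3.2775
Sum = 28.313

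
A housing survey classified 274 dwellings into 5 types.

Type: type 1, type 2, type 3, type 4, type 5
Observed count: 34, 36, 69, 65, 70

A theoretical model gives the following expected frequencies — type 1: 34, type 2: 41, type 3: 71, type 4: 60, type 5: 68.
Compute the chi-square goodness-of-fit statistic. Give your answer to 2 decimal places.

1.14

type 1: (34 − 34)²/34 = 0/34 = 0.000
type 2: (36 − 41)²/41 = 25/41 = 0.610
type 3: (69 − 71)²/71 = 4/71 = 0.056
type 4: (65 − 60)²/60 = 25/60 = 0.417
type 5: (70 − 68)²/68 = 4/68 = 0.059
Sum = 1.14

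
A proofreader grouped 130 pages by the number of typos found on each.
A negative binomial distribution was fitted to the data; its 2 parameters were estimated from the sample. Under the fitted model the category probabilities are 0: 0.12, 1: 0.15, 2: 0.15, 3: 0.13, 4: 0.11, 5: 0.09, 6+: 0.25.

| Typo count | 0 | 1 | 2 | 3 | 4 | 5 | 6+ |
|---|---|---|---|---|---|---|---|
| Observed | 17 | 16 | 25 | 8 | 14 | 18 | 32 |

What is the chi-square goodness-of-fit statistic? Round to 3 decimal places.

Expected counts E_i = n·p_i: 130×0.12 = 15.6, 130×0.15 = 19.5, 130×0.15 = 19.5, 130×0.13 = 16.9, 130×0.11 = 14.3, 130×0.09 = 11.7, 130×0.25 = 32.5.
χ² = (17−15.6)²/15.6 + (16−19.5)²/19.5 + (25−19.5)²/19.5 + (8−16.9)²/16.9 + (14−14.3)²/14.3 + (18−11.7)²/11.7 + (32−32.5)²/32.5
   = 0.1256 + 0.6282 + 1.5513 + 4.6870 + 0.0063 + 3.3923 + 0.0077
Sum = 10.398

10.398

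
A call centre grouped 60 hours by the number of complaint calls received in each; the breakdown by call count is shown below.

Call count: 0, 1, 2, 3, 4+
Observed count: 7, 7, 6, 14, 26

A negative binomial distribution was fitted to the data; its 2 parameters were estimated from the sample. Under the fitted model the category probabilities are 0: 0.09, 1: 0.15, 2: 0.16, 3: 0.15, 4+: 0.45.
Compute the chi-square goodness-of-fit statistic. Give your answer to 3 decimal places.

5.083

Expected counts E_i = n·p_i: 60×0.09 = 5.4, 60×0.15 = 9, 60×0.16 = 9.6, 60×0.15 = 9, 60×0.45 = 27.
0: (7 − 5.4)²/5.4 = 2.56/5.4 = 0.4741
1: (7 − 9)²/9 = 4/9 = 0.4444
2: (6 − 9.6)²/9.6 = 12.96/9.6 = 1.3500
3: (14 − 9)²/9 = 25/9 = 2.7778
4+: (26 − 27)²/27 = 1/27 = 0.0370
Sum = 5.083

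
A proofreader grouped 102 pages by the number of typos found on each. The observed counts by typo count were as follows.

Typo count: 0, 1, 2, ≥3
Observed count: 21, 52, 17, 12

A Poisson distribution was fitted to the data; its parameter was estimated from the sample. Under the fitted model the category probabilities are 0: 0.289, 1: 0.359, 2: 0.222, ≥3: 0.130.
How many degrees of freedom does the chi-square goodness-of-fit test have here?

2

There are k = 4 categories and 1 parameter estimated from the data, so df = 4 − 1 − 1 = 2.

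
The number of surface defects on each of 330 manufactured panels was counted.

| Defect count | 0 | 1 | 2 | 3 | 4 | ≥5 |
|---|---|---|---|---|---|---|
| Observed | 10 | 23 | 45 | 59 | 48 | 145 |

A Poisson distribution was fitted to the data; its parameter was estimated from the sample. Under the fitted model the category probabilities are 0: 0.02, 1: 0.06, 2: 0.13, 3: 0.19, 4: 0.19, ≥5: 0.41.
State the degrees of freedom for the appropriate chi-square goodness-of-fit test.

There are k = 6 categories and 1 parameter estimated from the data, so df = 6 − 1 − 1 = 4.

4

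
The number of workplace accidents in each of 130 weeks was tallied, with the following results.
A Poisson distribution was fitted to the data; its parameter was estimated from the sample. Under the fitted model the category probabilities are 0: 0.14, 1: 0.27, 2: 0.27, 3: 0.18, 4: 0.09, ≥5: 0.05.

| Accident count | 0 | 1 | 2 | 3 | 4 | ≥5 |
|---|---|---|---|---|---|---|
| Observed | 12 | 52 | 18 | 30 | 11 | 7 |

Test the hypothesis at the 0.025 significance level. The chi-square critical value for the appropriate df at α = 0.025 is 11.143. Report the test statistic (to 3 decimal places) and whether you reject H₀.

20.522; reject

Expected counts E_i = n·p_i: 130×0.14 = 18.2, 130×0.27 = 35.1, 130×0.27 = 35.1, 130×0.18 = 23.4, 130×0.09 = 11.7, 130×0.05 = 6.5.
0: (12 − 18.2)²/18.2 = 38.44/18.2 = 2.1121
1: (52 − 35.1)²/35.1 = 285.61/35.1 = 8.1370
2: (18 − 35.1)²/35.1 = 292.41/35.1 = 8.3308
3: (30 − 23.4)²/23.4 = 43.56/23.4 = 1.8615
4: (11 − 11.7)²/11.7 = 0.49/11.7 = 0.0419
≥5: (7 − 6.5)²/6.5 = 0.25/6.5 = 0.0385
Sum = 20.522
df = 4. Since 20.522 > 11.143, we reject H₀.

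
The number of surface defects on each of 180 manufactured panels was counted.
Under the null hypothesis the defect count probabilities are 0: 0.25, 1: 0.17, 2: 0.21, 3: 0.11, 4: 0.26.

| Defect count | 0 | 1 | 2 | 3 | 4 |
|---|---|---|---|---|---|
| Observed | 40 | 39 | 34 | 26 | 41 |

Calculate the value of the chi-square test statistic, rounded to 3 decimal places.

5.904

Expected counts E_i = n·p_i: 180×0.25 = 45, 180×0.17 = 30.6, 180×0.21 = 37.8, 180×0.11 = 19.8, 180×0.26 = 46.8.
cat         O        E   (O−E)²/E
0          40       45     0.5556
1          39     30.6     2.3059
2          34     37.8     0.3820
3          26     19.8     1.9414
4          41     46.8     0.7188
Sum = 5.904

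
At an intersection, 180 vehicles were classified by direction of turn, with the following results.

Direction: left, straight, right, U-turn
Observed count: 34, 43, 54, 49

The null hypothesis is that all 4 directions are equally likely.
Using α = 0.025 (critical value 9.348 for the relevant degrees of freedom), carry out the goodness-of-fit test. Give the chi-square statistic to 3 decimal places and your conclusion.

Under H₀ each category has probability 1/4, so each expected count is 180/4 = 45.
χ² = (34−45)²/45 + (43−45)²/45 + (54−45)²/45 + (49−45)²/45
   = 2.6889 + 0.0889 + 1.8000 + 0.3556
Sum = 4.933
df = 3. Since 4.933 < 9.348, we do not reject H₀.

4.933; do not reject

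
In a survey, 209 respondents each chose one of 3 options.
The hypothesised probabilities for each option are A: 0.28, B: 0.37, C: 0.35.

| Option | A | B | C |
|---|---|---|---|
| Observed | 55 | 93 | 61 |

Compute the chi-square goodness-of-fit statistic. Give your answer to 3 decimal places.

Expected counts E_i = n·p_i: 209×0.28 = 58.52, 209×0.37 = 77.33, 209×0.35 = 73.15.
χ² = (55−58.52)²/58.52 + (93−77.33)²/77.33 + (61−73.15)²/73.15
   = 0.2117 + 3.1753 + 2.0181
Sum = 5.405

5.405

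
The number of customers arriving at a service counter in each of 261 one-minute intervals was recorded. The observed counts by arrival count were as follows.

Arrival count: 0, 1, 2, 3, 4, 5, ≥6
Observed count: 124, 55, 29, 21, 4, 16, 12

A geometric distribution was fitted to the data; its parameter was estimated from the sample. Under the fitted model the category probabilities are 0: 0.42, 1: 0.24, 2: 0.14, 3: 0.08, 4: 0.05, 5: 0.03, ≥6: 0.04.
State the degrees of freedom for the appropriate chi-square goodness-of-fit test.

There are k = 7 categories and 1 parameter estimated from the data, so df = 7 − 1 − 1 = 5.

5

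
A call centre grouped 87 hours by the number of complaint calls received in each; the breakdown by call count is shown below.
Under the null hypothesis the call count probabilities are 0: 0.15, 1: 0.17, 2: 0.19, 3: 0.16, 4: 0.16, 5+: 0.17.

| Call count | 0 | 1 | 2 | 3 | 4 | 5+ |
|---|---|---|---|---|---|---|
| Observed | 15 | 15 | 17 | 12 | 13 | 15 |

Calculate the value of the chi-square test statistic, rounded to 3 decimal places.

Expected counts E_i = n·p_i: 87×0.15 = 13.05, 87×0.17 = 14.79, 87×0.19 = 16.53, 87×0.16 = 13.92, 87×0.16 = 13.92, 87×0.17 = 14.79.
0: (15 − 13.05)²/13.05 = 3.8025/13.05 = 0.2914
1: (15 − 14.79)²/14.79 = 0.0441/14.79 = 0.0030
2: (17 − 16.53)²/16.53 = 0.2209/16.53 = 0.0134
3: (12 − 13.92)²/13.92 = 3.6864/13.92 = 0.2648
4: (13 − 13.92)²/13.92 = 0.8464/13.92 = 0.0608
5+: (15 − 14.79)²/14.79 = 0.0441/14.79 = 0.0030
Sum = 0.636

0.636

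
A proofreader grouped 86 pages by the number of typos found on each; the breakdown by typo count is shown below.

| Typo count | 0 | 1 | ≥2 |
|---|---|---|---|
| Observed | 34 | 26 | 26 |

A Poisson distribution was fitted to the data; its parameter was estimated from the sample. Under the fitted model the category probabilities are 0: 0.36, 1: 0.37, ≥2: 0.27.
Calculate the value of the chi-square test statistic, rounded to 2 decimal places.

Expected counts E_i = n·p_i: 86×0.36 = 30.96, 86×0.37 = 31.82, 86×0.27 = 23.22.
0: (34 − 30.96)²/30.96 = 9.2416/30.96 = 0.299
1: (26 − 31.82)²/31.82 = 33.8724/31.82 = 1.065
≥2: (26 − 23.22)²/23.22 = 7.7284/23.22 = 0.333
Sum = 1.70

1.70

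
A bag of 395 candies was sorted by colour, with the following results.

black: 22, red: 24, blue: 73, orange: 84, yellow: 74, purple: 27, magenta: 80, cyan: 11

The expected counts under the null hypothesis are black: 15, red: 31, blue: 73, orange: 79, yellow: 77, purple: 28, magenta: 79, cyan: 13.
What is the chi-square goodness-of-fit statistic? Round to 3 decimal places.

black: (22 − 15)²/15 = 49/15 = 3.2667
red: (24 − 31)²/31 = 49/31 = 1.5806
blue: (73 − 73)²/73 = 0/73 = 0.0000
orange: (84 − 79)²/79 = 25/79 = 0.3165
yellow: (74 − 77)²/77 = 9/77 = 0.1169
purple: (27 − 28)²/28 = 1/28 = 0.0357
magenta: (80 − 79)²/79 = 1/79 = 0.0127
cyan: (11 − 13)²/13 = 4/13 = 0.3077
Sum = 5.637

5.637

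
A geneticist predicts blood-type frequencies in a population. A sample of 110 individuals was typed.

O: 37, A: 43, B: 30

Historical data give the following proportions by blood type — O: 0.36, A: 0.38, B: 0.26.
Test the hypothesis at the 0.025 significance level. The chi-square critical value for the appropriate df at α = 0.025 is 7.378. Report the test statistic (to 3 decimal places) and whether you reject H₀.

0.274; do not reject

Expected counts E_i = n·p_i: 110×0.36 = 39.6, 110×0.38 = 41.8, 110×0.26 = 28.6.
χ² = (37−39.6)²/39.6 + (43−41.8)²/41.8 + (30−28.6)²/28.6
   = 0.1707 + 0.0344 + 0.0685
Sum = 0.274
df = 2. Since 0.274 < 7.378, we do not reject H₀.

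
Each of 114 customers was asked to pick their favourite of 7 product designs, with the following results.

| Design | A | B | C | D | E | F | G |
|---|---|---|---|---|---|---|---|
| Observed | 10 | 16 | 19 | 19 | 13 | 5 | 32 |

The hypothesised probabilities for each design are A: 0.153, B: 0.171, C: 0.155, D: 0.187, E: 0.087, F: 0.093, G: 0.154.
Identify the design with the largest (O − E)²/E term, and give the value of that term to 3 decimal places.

G, 11.884

Expected counts E_i = n·p_i: 114×0.153 = 17.442, 114×0.171 = 19.494, 114×0.155 = 17.67, 114×0.187 = 21.318, 114×0.087 = 9.918, 114×0.093 = 10.602, 114×0.154 = 17.556.
A: (10 − 17.442)²/17.442 = 55.383364/17.442 = 3.1753
B: (16 − 19.494)²/19.494 = 12.208036/19.494 = 0.6262
C: (19 − 17.67)²/17.67 = 1.7689/17.67 = 0.1001
D: (19 − 21.318)²/21.318 = 5.373124/21.318 = 0.2520
E: (13 − 9.918)²/9.918 = 9.498724/9.918 = 0.9577
F: (5 − 10.602)²/10.602 = 31.382404/10.602 = 2.9600
G: (32 − 17.556)²/17.556 = 208.629136/17.556 = 11.8836
The largest term is for G: 11.884.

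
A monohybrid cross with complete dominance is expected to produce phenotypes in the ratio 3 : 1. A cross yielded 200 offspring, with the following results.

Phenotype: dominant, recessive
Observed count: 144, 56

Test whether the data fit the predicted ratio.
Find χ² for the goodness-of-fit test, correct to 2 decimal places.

0.96

Ratio total = 4. Expected counts: 200×3/4 = 150, 200×1/4 = 50.
dominant: (144 − 150)²/150 = 36/150 = 0.240
recessive: (56 − 50)²/50 = 36/50 = 0.720
Sum = 0.96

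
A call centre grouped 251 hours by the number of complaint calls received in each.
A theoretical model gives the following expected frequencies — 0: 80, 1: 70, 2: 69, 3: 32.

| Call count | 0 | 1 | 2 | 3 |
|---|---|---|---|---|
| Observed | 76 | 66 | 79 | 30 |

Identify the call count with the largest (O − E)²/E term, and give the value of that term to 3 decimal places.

χ² = (76−80)²/80 + (66−70)²/70 + (79−69)²/69 + (30−32)²/32
   = 0.2000 + 0.2286 + 1.4493 + 0.1250
The largest term is for 2: 1.449.

2, 1.449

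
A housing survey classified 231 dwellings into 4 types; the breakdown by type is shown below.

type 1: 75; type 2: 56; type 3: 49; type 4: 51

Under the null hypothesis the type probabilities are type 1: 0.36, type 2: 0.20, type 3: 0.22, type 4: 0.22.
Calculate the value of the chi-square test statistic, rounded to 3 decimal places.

2.945

Expected counts E_i = n·p_i: 231×0.36 = 83.16, 231×0.20 = 46.2, 231×0.22 = 50.82, 231×0.22 = 50.82.
type 1: (75 − 83.16)²/83.16 = 66.5856/83.16 = 0.8007
type 2: (56 − 46.2)²/46.2 = 96.04/46.2 = 2.0788
type 3: (49 − 50.82)²/50.82 = 3.3124/50.82 = 0.0652
type 4: (51 − 50.82)²/50.82 = 0.0324/50.82 = 0.0006
Sum = 2.945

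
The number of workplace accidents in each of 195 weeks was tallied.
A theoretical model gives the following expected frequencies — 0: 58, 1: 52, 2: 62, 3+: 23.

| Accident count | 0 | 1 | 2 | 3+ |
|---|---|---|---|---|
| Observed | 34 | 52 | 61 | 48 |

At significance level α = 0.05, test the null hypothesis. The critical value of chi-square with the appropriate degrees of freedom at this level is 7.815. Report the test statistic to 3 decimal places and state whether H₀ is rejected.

cat         O        E   (O−E)²/E
0          34       58     9.9310
1          52       52     0.0000
2          61       62     0.0161
3+         48       23    27.1739
Sum = 37.121
df = 3. Since 37.121 > 7.815, we reject H₀.

37.121; reject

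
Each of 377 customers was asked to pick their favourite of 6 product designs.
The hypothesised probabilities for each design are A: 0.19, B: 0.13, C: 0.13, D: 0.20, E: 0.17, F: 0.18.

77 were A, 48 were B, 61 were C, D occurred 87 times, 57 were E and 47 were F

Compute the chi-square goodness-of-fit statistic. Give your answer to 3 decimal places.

12.338

Expected counts E_i = n·p_i: 377×0.19 = 71.63, 377×0.13 = 49.01, 377×0.13 = 49.01, 377×0.20 = 75.4, 377×0.17 = 64.09, 377×0.18 = 67.86.
A: (77 − 71.63)²/71.63 = 28.8369/71.63 = 0.4026
B: (48 − 49.01)²/49.01 = 1.0201/49.01 = 0.0208
C: (61 − 49.01)²/49.01 = 143.7601/49.01 = 2.9333
D: (87 − 75.4)²/75.4 = 134.56/75.4 = 1.7846
E: (57 − 64.09)²/64.09 = 50.2681/64.09 = 0.7843
F: (47 − 67.86)²/67.86 = 435.1396/67.86 = 6.4123
Sum = 12.338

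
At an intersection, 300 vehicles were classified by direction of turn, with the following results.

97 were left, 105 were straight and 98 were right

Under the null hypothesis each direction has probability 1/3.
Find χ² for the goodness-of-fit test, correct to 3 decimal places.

Expected count for each of the 3 categories: 300/3 = 100.
left: (97 − 100)²/100 = 9/100 = 0.0900
straight: (105 − 100)²/100 = 25/100 = 0.2500
right: (98 − 100)²/100 = 4/100 = 0.0400
Sum = 0.380

0.380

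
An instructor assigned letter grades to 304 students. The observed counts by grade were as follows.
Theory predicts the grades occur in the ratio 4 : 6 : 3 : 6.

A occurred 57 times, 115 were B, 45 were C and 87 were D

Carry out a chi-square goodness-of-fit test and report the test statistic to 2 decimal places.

5.56

Ratio total = 19. Expected counts: 304×4/19 = 64, 304×6/19 = 96, 304×3/19 = 48, 304×6/19 = 96.
A: (57 − 64)²/64 = 49/64 = 0.766
B: (115 − 96)²/96 = 361/96 = 3.760
C: (45 − 48)²/48 = 9/48 = 0.188
D: (87 − 96)²/96 = 81/96 = 0.844
Sum = 5.56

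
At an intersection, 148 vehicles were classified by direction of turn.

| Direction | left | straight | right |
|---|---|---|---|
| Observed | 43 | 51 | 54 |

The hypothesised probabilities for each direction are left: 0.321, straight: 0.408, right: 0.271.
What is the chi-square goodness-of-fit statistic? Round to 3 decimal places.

6.698

Expected counts E_i = n·p_i: 148×0.321 = 47.508, 148×0.408 = 60.384, 148×0.271 = 40.108.
left: (43 − 47.508)²/47.508 = 20.322064/47.508 = 0.4278
straight: (51 − 60.384)²/60.384 = 88.059456/60.384 = 1.4583
right: (54 − 40.108)²/40.108 = 192.987664/40.108 = 4.8117
Sum = 6.698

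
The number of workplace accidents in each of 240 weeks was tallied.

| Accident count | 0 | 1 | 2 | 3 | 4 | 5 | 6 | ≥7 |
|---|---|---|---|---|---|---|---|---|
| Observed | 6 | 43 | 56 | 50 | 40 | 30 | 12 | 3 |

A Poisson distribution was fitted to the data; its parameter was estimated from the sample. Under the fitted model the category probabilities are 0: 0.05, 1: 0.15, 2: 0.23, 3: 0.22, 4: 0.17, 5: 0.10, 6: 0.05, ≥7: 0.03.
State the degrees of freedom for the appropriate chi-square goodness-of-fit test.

There are k = 8 categories and 1 parameter estimated from the data, so df = 8 − 1 − 1 = 6.

6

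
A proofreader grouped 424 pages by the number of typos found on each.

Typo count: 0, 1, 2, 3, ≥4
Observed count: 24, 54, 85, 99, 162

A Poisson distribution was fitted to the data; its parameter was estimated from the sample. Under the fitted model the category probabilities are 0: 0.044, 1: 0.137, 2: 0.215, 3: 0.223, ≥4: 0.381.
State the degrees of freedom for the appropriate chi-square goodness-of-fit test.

3

There are k = 5 categories and 1 parameter estimated from the data, so df = 5 − 1 − 1 = 3.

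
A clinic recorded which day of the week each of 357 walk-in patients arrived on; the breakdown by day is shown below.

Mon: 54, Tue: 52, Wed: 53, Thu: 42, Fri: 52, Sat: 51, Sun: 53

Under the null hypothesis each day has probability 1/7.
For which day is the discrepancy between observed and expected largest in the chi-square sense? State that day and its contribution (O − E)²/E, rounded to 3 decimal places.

Under H₀ each category has probability 1/7, so each expected count is 357/7 = 51.
χ² = (54−51)²/51 + (52−51)²/51 + (53−51)²/51 + (42−51)²/51 + (52−51)²/51 + (51−51)²/51 + (53−51)²/51
   = 0.1765 + 0.0196 + 0.0784 + 1.5882 + 0.0196 + 0.0000 + 0.0784
The largest term is for Thu: 1.588.

Thu, 1.588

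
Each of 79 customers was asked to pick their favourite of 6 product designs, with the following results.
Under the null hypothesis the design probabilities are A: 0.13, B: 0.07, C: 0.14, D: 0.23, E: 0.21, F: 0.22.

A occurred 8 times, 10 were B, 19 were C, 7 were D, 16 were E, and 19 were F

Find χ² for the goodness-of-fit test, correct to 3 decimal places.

Expected counts E_i = n·p_i: 79×0.13 = 10.27, 79×0.07 = 5.53, 79×0.14 = 11.06, 79×0.23 = 18.17, 79×0.21 = 16.59, 79×0.22 = 17.38.
χ² = (8−10.27)²/10.27 + (10−5.53)²/5.53 + (19−11.06)²/11.06 + (7−18.17)²/18.17 + (16−16.59)²/16.59 + (19−17.38)²/17.38
   = 0.5017 + 3.6132 + 5.7001 + 6.8668 + 0.0210 + 0.1510
Sum = 16.854

16.854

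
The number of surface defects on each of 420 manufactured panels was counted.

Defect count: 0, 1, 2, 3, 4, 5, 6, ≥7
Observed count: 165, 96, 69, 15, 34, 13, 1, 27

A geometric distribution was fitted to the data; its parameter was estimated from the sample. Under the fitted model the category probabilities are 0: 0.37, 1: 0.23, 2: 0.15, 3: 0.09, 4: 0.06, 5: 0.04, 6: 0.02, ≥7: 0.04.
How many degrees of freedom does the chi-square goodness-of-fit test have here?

6

There are k = 8 categories and 1 parameter estimated from the data, so df = 8 − 1 − 1 = 6.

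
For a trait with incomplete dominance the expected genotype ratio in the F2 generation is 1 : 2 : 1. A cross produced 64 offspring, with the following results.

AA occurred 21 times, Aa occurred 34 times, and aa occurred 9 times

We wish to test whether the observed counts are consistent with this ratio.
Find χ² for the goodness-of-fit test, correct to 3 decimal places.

Ratio total = 4. Expected counts: 64×1/4 = 16, 64×2/4 = 32, 64×1/4 = 16.
χ² = (21−16)²/16 + (34−32)²/32 + (9−16)²/16
   = 1.5625 + 0.1250 + 3.0625
Sum = 4.750

4.750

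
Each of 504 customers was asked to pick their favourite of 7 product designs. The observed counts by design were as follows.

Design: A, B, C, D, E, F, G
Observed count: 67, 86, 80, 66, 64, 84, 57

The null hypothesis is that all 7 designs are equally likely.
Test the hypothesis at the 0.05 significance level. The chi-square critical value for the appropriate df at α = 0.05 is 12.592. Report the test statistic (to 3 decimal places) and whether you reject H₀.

Expected count for each of the 7 categories: 504/7 = 72.
cat         O        E   (O−E)²/E
A          67       72     0.3472
B          86       72     2.7222
C          80       72     0.8889
D          66       72     0.5000
E          64       72     0.8889
F          84       72     2.0000
G          57       72     3.1250
Sum = 10.472
df = 6. Since 10.472 < 12.592, we do not reject H₀.

10.472; do not reject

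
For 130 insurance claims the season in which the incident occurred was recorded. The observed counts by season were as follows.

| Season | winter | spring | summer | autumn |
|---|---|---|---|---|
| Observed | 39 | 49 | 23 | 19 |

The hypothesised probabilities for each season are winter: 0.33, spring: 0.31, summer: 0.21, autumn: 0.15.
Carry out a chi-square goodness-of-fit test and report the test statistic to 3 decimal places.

Expected counts E_i = n·p_i: 130×0.33 = 42.9, 130×0.31 = 40.3, 130×0.21 = 27.3, 130×0.15 = 19.5.
cat         O        E   (O−E)²/E
winter     39     42.9     0.3545
spring     49     40.3     1.8782
summer     23     27.3     0.6773
autumn     19     19.5     0.0128
Sum = 2.923

2.923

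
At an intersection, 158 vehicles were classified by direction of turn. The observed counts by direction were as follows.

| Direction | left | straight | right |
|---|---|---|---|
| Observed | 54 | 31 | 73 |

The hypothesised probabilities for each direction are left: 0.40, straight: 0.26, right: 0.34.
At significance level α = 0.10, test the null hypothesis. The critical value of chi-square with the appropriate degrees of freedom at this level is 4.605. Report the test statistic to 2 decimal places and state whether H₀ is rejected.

10.73; reject

Expected counts E_i = n·p_i: 158×0.40 = 63.2, 158×0.26 = 41.08, 158×0.34 = 53.72.
left: (54 − 63.2)²/63.2 = 84.64/63.2 = 1.339
straight: (31 − 41.08)²/41.08 = 101.6064/41.08 = 2.473
right: (73 − 53.72)²/53.72 = 371.7184/53.72 = 6.920
Sum = 10.73
df = 2. Since 10.73 > 4.605, we reject H₀.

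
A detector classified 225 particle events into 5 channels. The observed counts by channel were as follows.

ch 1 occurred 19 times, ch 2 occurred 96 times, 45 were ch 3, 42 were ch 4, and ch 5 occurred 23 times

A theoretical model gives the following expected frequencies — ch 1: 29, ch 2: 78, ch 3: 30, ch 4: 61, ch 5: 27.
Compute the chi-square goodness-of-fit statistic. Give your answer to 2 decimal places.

21.61

cat         O        E   (O−E)²/E
ch 1       19       29      3.448
ch 2       96       78      4.154
ch 3       45       30      7.500
ch 4       42       61      5.918
ch 5       23       27      0.593
Sum = 21.61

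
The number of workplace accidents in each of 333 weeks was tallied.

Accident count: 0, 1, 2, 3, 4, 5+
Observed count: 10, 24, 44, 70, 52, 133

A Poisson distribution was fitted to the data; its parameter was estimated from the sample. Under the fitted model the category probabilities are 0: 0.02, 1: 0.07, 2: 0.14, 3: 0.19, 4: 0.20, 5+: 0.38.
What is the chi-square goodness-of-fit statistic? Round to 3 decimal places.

Expected counts E_i = n·p_i: 333×0.02 = 6.66, 333×0.07 = 23.31, 333×0.14 = 46.62, 333×0.19 = 63.27, 333×0.20 = 66.6, 333×0.38 = 126.54.
χ² = (10−6.66)²/6.66 + (24−23.31)²/23.31 + (44−46.62)²/46.62 + (70−63.27)²/63.27 + (52−66.6)²/66.6 + (133−126.54)²/126.54
   = 1.6750 + 0.0204 + 0.1472 + 0.7159 + 3.2006 + 0.3298
Sum = 6.089

6.089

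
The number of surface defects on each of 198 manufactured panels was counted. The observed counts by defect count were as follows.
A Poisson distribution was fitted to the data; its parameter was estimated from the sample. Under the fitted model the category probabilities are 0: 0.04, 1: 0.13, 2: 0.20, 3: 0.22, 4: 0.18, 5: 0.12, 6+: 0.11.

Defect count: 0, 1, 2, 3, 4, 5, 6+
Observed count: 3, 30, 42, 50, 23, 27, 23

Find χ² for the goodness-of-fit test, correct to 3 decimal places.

9.852

Expected counts E_i = n·p_i: 198×0.04 = 7.92, 198×0.13 = 25.74, 198×0.20 = 39.6, 198×0.22 = 43.56, 198×0.18 = 35.64, 198×0.12 = 23.76, 198×0.11 = 21.78.
0: (3 − 7.92)²/7.92 = 24.2064/7.92 = 3.0564
1: (30 − 25.74)²/25.74 = 18.1476/25.74 = 0.7050
2: (42 − 39.6)²/39.6 = 5.76/39.6 = 0.1455
3: (50 − 43.56)²/43.56 = 41.4736/43.56 = 0.9521
4: (23 − 35.64)²/35.64 = 159.7696/35.64 = 4.4829
5: (27 − 23.76)²/23.76 = 10.4976/23.76 = 0.4418
6+: (23 − 21.78)²/21.78 = 1.4884/21.78 = 0.0683
Sum = 9.852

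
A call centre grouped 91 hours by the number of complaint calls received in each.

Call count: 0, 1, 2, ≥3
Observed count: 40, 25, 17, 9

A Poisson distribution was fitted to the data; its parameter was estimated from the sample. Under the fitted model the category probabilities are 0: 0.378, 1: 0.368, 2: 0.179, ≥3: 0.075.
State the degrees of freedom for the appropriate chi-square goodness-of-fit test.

2

There are k = 4 categories and 1 parameter estimated from the data, so df = 4 − 1 − 1 = 2.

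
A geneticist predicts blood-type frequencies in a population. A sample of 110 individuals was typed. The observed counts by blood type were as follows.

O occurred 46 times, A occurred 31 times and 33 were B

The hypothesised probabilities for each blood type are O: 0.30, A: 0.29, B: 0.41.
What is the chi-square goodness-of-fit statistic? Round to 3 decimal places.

Expected counts E_i = n·p_i: 110×0.30 = 33, 110×0.29 = 31.9, 110×0.41 = 45.1.
χ² = (46−33)²/33 + (31−31.9)²/31.9 + (33−45.1)²/45.1
   = 5.1212 + 0.0254 + 3.2463
Sum = 8.393

8.393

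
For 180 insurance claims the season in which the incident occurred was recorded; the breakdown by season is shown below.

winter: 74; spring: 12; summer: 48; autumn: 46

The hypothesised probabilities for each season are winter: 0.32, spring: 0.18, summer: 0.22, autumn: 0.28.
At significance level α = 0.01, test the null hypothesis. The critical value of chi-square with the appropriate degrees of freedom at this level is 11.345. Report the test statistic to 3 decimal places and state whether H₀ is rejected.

Expected counts E_i = n·p_i: 180×0.32 = 57.6, 180×0.18 = 32.4, 180×0.22 = 39.6, 180×0.28 = 50.4.
cat         O        E   (O−E)²/E
winter     74     57.6     4.6694
spring     12     32.4    12.8444
summer     48     39.6     1.7818
autumn     46     50.4     0.3841
Sum = 19.680
df = 3. Since 19.680 > 11.345, we reject H₀.

19.680; reject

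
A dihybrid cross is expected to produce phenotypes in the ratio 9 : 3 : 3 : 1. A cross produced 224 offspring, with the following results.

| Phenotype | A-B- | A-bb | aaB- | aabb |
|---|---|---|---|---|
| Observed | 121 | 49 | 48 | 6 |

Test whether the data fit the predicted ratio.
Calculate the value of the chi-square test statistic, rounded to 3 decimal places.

6.794

Ratio total = 16. Expected counts: 224×9/16 = 126, 224×3/16 = 42, 224×3/16 = 42, 224×1/16 = 14.
χ² = (121−126)²/126 + (49−42)²/42 + (48−42)²/42 + (6−14)²/14
   = 0.1984 + 1.1667 + 0.8571 + 4.5714
Sum = 6.794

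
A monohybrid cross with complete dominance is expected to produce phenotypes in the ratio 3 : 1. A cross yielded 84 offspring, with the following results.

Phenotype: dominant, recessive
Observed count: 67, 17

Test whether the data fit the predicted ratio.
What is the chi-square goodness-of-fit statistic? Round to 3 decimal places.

1.016

Ratio total = 4. Expected counts: 84×3/4 = 63, 84×1/4 = 21.
χ² = (67−63)²/63 + (17−21)²/21
   = 0.2540 + 0.7619
Sum = 1.016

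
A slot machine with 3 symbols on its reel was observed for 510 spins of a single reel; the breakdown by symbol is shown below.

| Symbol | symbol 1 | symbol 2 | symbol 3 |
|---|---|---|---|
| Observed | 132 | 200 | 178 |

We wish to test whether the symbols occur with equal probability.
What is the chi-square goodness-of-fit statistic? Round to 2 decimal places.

14.16

Expected count for each of the 3 categories: 510/3 = 170.
cat           O        E   (O−E)²/E
symbol 1    132      170      8.494
symbol 2    200      170      5.294
symbol 3    178      170      0.376
Sum = 14.16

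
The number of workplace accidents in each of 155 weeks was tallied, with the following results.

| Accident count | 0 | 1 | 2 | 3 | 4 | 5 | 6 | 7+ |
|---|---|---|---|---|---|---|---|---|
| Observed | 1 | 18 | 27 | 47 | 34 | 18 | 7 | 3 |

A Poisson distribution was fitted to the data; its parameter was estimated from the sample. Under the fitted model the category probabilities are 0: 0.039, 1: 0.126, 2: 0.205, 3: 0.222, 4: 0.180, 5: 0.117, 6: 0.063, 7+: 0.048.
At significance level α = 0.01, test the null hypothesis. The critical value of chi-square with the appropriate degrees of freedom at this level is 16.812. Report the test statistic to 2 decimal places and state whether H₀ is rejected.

14.42; do not reject

Expected counts E_i = n·p_i: 155×0.039 = 6.045, 155×0.126 = 19.53, 155×0.205 = 31.775, 155×0.222 = 34.41, 155×0.180 = 27.9, 155×0.117 = 18.135, 155×0.063 = 9.765, 155×0.048 = 7.44.
0: (1 − 6.045)²/6.045 = 25.452025/6.045 = 4.210
1: (18 − 19.53)²/19.53 = 2.3409/19.53 = 0.120
2: (27 − 31.775)²/31.775 = 22.800625/31.775 = 0.718
3: (47 − 34.41)²/34.41 = 158.5081/34.41 = 4.606
4: (34 − 27.9)²/27.9 = 37.21/27.9 = 1.334
5: (18 − 18.135)²/18.135 = 0.018225/18.135 = 0.001
6: (7 − 9.765)²/9.765 = 7.645225/9.765 = 0.783
7+: (3 − 7.44)²/7.44 = 19.7136/7.44 = 2.650
Sum = 14.42
df = 6. Since 14.42 < 16.812, we do not reject H₀.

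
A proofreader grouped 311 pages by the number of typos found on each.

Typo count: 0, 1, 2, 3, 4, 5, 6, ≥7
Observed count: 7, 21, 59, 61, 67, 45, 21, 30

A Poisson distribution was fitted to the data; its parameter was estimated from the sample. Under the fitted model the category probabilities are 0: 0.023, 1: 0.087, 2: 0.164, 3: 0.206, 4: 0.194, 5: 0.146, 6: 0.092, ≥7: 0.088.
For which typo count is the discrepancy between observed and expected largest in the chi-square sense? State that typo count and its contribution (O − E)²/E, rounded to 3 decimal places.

Expected counts E_i = n·p_i: 311×0.023 = 7.153, 311×0.087 = 27.057, 311×0.164 = 51.004, 311×0.206 = 64.066, 311×0.194 = 60.334, 311×0.146 = 45.406, 311×0.092 = 28.612, 311×0.088 = 27.368.
0: (7 − 7.153)²/7.153 = 0.023409/7.153 = 0.0033
1: (21 − 27.057)²/27.057 = 36.687249/27.057 = 1.3559
2: (59 − 51.004)²/51.004 = 63.936016/51.004 = 1.2535
3: (61 − 64.066)²/64.066 = 9.400356/64.066 = 0.1467
4: (67 − 60.334)²/60.334 = 44.435556/60.334 = 0.7365
5: (45 − 45.406)²/45.406 = 0.164836/45.406 = 0.0036
6: (21 − 28.612)²/28.612 = 57.942544/28.612 = 2.0251
≥7: (30 − 27.368)²/27.368 = 6.927424/27.368 = 0.2531
The largest term is for 6: 2.025.

6, 2.025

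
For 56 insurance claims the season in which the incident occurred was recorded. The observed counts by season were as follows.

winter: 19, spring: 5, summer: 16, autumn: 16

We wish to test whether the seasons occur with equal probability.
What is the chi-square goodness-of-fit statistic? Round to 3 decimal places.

8.143

Expected count for each of the 4 categories: 56/4 = 14.
cat         O        E   (O−E)²/E
winter     19       14     1.7857
spring      5       14     5.7857
summer     16       14     0.2857
autumn     16       14     0.2857
Sum = 8.143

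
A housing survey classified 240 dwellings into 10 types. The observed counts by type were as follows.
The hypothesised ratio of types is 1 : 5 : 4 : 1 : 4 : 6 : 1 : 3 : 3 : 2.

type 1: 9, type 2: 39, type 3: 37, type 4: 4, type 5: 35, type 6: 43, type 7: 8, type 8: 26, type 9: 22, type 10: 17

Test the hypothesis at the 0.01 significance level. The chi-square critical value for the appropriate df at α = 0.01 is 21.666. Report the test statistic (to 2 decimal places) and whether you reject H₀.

Ratio total = 30. Expected counts: 240×1/30 = 8, 240×5/30 = 40, 240×4/30 = 32, 240×1/30 = 8, 240×4/30 = 32, 240×6/30 = 48, 240×1/30 = 8, 240×3/30 = 24, 240×3/30 = 24, 240×2/30 = 16.
χ² = (9−8)²/8 + (39−40)²/40 + (37−32)²/32 + (4−8)²/8 + (35−32)²/32 + (43−48)²/48 + (8−8)²/8 + (26−24)²/24 + (22−24)²/24 + (17−16)²/16
   = 0.125 + 0.025 + 0.781 + 2.000 + 0.281 + 0.521 + 0.000 + 0.167 + 0.167 + 0.063
Sum = 4.13
df = 9. Since 4.13 < 21.666, we do not reject H₀.

4.13; do not reject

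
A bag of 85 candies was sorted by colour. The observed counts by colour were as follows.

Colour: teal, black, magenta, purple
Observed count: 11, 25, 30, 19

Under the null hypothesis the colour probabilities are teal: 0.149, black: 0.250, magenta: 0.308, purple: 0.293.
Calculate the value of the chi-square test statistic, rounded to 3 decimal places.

2.838

Expected counts E_i = n·p_i: 85×0.149 = 12.665, 85×0.250 = 21.25, 85×0.308 = 26.18, 85×0.293 = 24.905.
cat          O        E   (O−E)²/E
teal        11   12.665     0.2189
black       25    21.25     0.6618
magenta     30    26.18     0.5574
purple      19   24.905     1.4001
Sum = 2.838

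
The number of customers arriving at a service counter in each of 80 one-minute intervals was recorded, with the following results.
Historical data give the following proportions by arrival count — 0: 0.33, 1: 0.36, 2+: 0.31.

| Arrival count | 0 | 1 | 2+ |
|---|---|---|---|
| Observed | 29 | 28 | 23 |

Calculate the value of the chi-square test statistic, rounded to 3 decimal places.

Expected counts E_i = n·p_i: 80×0.33 = 26.4, 80×0.36 = 28.8, 80×0.31 = 24.8.
0: (29 − 26.4)²/26.4 = 6.76/26.4 = 0.2561
1: (28 − 28.8)²/28.8 = 0.64/28.8 = 0.0222
2+: (23 − 24.8)²/24.8 = 3.24/24.8 = 0.1306
Sum = 0.409

0.409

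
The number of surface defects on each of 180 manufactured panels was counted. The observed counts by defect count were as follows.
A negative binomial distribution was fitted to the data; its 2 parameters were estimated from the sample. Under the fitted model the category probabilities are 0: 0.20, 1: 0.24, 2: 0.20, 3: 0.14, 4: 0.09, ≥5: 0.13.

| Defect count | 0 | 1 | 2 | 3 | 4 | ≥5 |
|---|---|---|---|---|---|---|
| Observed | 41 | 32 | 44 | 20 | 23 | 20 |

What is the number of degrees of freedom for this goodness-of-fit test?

There are k = 6 categories and 2 parameters estimated from the data, so df = 6 − 1 − 2 = 3.

3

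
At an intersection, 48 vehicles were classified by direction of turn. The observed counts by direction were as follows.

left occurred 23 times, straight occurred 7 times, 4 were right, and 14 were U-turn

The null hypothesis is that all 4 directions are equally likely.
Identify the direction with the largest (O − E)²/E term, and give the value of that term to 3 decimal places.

left, 10.083

Under H₀ each category has probability 1/4, so each expected count is 48/4 = 12.
cat           O        E   (O−E)²/E
left         23       12    10.0833
straight      7       12     2.0833
right         4       12     5.3333
U-turn       14       12     0.3333
The largest term is for left: 10.083.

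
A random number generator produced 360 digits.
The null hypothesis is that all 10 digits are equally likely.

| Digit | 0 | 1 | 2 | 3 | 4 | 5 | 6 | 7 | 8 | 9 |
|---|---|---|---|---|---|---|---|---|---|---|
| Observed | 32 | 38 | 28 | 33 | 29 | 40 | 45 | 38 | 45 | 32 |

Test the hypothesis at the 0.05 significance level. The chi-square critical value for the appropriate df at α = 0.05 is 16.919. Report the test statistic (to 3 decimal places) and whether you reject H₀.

9.444; do not reject

Expected count for each of the 10 categories: 360/10 = 36.
χ² = (32−36)²/36 + (38−36)²/36 + (28−36)²/36 + (33−36)²/36 + (29−36)²/36 + (40−36)²/36 + (45−36)²/36 + (38−36)²/36 + (45−36)²/36 + (32−36)²/36
   = 0.4444 + 0.1111 + 1.7778 + 0.2500 + 1.3611 + 0.4444 + 2.2500 + 0.1111 + 2.2500 + 0.4444
Sum = 9.444
df = 9. Since 9.444 < 16.919, we do not reject H₀.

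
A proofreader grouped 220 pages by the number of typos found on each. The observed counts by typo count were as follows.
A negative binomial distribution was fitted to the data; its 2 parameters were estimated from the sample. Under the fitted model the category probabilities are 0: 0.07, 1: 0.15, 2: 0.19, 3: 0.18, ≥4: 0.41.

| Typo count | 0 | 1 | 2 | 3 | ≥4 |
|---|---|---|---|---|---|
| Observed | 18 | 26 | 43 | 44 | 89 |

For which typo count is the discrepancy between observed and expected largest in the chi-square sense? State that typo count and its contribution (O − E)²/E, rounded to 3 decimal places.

1, 1.485

Expected counts E_i = n·p_i: 220×0.07 = 15.4, 220×0.15 = 33, 220×0.19 = 41.8, 220×0.18 = 39.6, 220×0.41 = 90.2.
χ² = (18−15.4)²/15.4 + (26−33)²/33 + (43−41.8)²/41.8 + (44−39.6)²/39.6 + (89−90.2)²/90.2
   = 0.4390 + 1.4848 + 0.0344 + 0.4889 + 0.0160
The largest term is for 1: 1.485.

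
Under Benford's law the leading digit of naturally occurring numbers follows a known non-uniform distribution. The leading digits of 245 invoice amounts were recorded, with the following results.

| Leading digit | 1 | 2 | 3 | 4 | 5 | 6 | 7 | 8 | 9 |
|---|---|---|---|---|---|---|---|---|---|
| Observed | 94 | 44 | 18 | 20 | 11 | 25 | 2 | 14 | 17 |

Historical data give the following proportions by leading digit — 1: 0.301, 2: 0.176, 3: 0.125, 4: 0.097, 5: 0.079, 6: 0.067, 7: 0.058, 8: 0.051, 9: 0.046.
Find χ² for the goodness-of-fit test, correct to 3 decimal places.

Expected counts E_i = n·p_i: 245×0.301 = 73.745, 245×0.176 = 43.12, 245×0.125 = 30.625, 245×0.097 = 23.765, 245×0.079 = 19.355, 245×0.067 = 16.415, 245×0.058 = 14.21, 245×0.051 = 12.495, 245×0.046 = 11.27.
χ² = (94−73.745)²/73.745 + (44−43.12)²/43.12 + (18−30.625)²/30.625 + (20−23.765)²/23.765 + (11−19.355)²/19.355 + (25−16.415)²/16.415 + (2−14.21)²/14.21 + (14−12.495)²/12.495 + (17−11.27)²/11.27
   = 5.5633 + 0.0180 + 5.2046 + 0.5965 + 3.6066 + 4.4899 + 10.4915 + 0.1813 + 2.9133
Sum = 33.065

33.065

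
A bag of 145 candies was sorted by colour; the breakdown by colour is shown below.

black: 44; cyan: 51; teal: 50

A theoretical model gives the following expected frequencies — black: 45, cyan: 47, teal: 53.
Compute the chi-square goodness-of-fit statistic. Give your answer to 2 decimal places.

cat         O        E   (O−E)²/E
black      44       45      0.022
cyan       51       47      0.340
teal       50       53      0.170
Sum = 0.53

0.53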